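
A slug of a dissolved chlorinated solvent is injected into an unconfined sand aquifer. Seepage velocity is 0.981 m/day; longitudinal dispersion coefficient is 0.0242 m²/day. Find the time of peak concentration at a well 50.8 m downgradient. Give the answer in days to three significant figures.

51.8 days

For the 1D instantaneous-source solution, setting ∂C/∂t = 0 at fixed x gives v²t² + 2Dt − x² = 0, so t = (√(D² + v²x²) − D)/v².
√(D² + v²x²) = √(0.0242² + 0.981² × 50.8²) = 49.83; v² = 0.962361.
t = (49.83 − 0.0242)/0.962361 = 51.8 days (vs. the pure-advection estimate x/v = 51.8 d).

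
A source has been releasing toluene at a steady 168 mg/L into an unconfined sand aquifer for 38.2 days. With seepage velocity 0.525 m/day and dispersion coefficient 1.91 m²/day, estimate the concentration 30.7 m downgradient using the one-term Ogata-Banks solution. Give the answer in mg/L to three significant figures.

For a continuous step input, C/C₀ ≈ ½·erfc((x−vt)/(2√(Dt))).
vt = 0.525 × 38.2 = 20.055 m and 2√(Dt) = 2√(1.91 × 38.2) = 17.08 m.
Argument (x−vt)/(2√(Dt)) = (30.7 − 20.055)/17.08 = 0.6232; ½·erfc(0.6232) = 0.1891.
C = 168 × 0.1891 = 31.8 mg/L.

31.8 mg/L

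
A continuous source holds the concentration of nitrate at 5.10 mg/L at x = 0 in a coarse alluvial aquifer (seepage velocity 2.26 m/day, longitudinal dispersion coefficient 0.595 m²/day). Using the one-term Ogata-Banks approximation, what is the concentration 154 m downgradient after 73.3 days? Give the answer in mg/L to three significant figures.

4.56 mg/L

For a continuous step input, C/C₀ ≈ ½·erfc((x−vt)/(2√(Dt))).
vt = 2.26 × 73.3 = 165.658 m and 2√(Dt) = 2√(0.595 × 73.3) = 13.21 m.
Argument (x−vt)/(2√(Dt)) = (154 − 165.658)/13.21 = -0.8825; ½·erfc(-0.8825) = 0.8940.
C = 5.10 × 0.8940 = 4.56 mg/L.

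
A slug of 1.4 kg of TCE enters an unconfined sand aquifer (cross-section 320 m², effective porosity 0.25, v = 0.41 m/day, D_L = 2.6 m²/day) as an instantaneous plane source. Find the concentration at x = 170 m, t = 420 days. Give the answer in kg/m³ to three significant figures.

0.000149 kg/m³

For an instantaneous plane source, C(x,t) = M/(n_e·A·√(4πDt)) · exp(−(x−vt)²/(4Dt)), with n_e·A the pore (flow) area.
Plume center vt = 0.41 × 420 = 172.2 m, so the well at 170 m is 2.2 m upgradient of the peak.
√(4πDt) = 117.1 m, giving peak height M/(n_e·A·√(4πDt)) = 1.4/(0.25 × 320 × 117.1) = 0.0001494 kg/m³.
(x−vt)²/(4Dt) = (-2.2)²/(4 × 2.6 × 420) = 0.001108; exp(−0.001108) = 0.9989.
C = 0.0001494 × 0.9989 = 0.000149 kg/m³.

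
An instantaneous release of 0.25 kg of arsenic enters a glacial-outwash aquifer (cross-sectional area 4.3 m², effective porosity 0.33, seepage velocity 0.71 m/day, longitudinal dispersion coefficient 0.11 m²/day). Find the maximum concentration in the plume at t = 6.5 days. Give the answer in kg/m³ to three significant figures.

0.0588 kg/m³

The peak of an instantaneous 1D plume sits at x = vt; there the Gaussian factor is 1 and C_max = M/(n_e·A·√(4πDt)), where n_e·A is the pore area the mass is dissolved in.
√(4πDt) = √(4π × 0.11 × 6.5) = 2.997 m, so C_max = 0.25/(0.33 × 4.3 × 2.997) = 0.0588 kg/m³.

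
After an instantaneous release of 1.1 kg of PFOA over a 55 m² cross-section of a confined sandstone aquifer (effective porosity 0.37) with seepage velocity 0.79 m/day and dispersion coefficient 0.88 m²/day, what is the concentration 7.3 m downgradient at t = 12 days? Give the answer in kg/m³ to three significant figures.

0.00419 kg/m³

For an instantaneous plane source, C(x,t) = M/(n_e·A·√(4πDt)) · exp(−(x−vt)²/(4Dt)), with n_e·A the pore (flow) area.
Plume center vt = 0.79 × 12 = 9.48 m, so the well at 7.3 m is 2.18 m upgradient of the peak.
√(4πDt) = 11.52 m, giving peak height M/(n_e·A·√(4πDt)) = 1.1/(0.37 × 55 × 11.52) = 0.004692 kg/m³.
(x−vt)²/(4Dt) = (-2.18)²/(4 × 0.88 × 12) = 0.1125; exp(−0.1125) = 0.8936.
C = 0.004692 × 0.8936 = 0.00419 kg/m³.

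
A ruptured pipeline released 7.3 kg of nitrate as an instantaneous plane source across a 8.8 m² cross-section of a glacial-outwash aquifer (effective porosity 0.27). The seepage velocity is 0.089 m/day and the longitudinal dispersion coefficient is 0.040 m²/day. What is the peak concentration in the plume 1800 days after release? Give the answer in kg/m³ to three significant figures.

The peak of an instantaneous 1D plume sits at x = vt; there the Gaussian factor is 1 and C_max = M/(n_e·A·√(4πDt)), where n_e·A is the pore area the mass is dissolved in.
√(4πDt) = √(4π × 0.040 × 1800) = 30.08 m, so C_max = 7.3/(0.27 × 8.8 × 30.08) = 0.102 kg/m³.

0.102 kg/m³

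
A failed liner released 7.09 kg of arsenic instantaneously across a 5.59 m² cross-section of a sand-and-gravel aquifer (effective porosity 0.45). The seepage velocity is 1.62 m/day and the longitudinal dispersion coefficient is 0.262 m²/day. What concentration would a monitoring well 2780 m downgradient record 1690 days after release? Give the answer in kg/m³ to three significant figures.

0.0138 kg/m³

For an instantaneous plane source, C(x,t) = M/(n_e·A·√(4πDt)) · exp(−(x−vt)²/(4Dt)), with n_e·A the pore (flow) area.
Plume center vt = 1.62 × 1690 = 2737.8 m, so the well at 2780 m is 42.2 m downgradient of the peak.
√(4πDt) = 74.59 m, giving peak height M/(n_e·A·√(4πDt)) = 7.09/(0.45 × 5.59 × 74.59) = 0.03779 kg/m³.
(x−vt)²/(4Dt) = (42.2)²/(4 × 0.262 × 1690) = 1.005; exp(−1.005) = 0.3660.
C = 0.03779 × 0.3660 = 0.0138 kg/m³.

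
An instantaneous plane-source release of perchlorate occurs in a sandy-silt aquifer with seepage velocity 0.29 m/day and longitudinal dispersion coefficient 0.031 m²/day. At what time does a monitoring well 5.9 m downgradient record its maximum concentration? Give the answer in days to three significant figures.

20.0 days

For the 1D instantaneous-source solution, setting ∂C/∂t = 0 at fixed x gives v²t² + 2Dt − x² = 0, so t = (√(D² + v²x²) − D)/v².
√(D² + v²x²) = √(0.031² + 0.29² × 5.9²) = 1.711; v² = 0.0841.
t = (1.711 − 0.031)/0.0841 = 20.0 days (vs. the pure-advection estimate x/v = 20.3 d).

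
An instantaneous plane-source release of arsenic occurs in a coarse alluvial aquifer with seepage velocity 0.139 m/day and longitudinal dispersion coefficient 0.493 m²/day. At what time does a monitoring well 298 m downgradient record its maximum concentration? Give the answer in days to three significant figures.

2120 days

For the 1D instantaneous-source solution, setting ∂C/∂t = 0 at fixed x gives v²t² + 2Dt − x² = 0, so t = (√(D² + v²x²) − D)/v².
√(D² + v²x²) = √(0.493² + 0.139² × 298²) = 41.42; v² = 0.019321.
t = (41.42 − 0.493)/0.019321 = 2120 days (vs. the pure-advection estimate x/v = 2140 d).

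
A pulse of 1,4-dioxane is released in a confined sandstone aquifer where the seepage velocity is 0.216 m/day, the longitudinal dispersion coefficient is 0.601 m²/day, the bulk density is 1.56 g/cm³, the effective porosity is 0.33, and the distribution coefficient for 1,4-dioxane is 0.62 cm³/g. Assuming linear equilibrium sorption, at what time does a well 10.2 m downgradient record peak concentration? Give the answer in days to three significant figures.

142 days

Retardation factor R = 1 + ρ_b·K_d/n = 1 + 1.56 × 0.62/0.33 = 3.931.
Sorption retards both mechanisms: v_R = v/R = 0.05495 m/day, D_R = D/R = 0.1529 m²/day.
Peak time from v_R²t² + 2D_R t − x² = 0: t = (√(D_R² + v_R²x²) − D_R)/v_R².
√(D_R² + v_R²x²) = √(0.1529² + 0.05495² × 10.2²) = 0.5810; v_R² = 0.003020.
t = (0.5810 − 0.1529)/0.003020 = 142 days.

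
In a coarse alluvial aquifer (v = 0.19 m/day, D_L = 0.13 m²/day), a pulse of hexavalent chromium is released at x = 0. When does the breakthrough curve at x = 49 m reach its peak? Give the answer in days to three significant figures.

For the 1D instantaneous-source solution, setting ∂C/∂t = 0 at fixed x gives v²t² + 2Dt − x² = 0, so t = (√(D² + v²x²) − D)/v².
√(D² + v²x²) = √(0.13² + 0.19² × 49²) = 9.311; v² = 0.0361.
t = (9.311 − 0.13)/0.0361 = 254 days (vs. the pure-advection estimate x/v = 258 d).

254 days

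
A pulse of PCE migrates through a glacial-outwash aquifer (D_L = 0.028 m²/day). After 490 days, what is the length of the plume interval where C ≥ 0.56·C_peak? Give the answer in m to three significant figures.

The plume is Gaussian with σ = √(2Dt) = √(2 × 0.028 × 490) = 5.238 m.
C/C_peak = exp(−Δx²/(2σ²)) = 0.56 ⇒ Δx = σ·√(−2 ln 0.56) = 5.238 × 1.077 = 5.641 m.
Width = 2Δx = 11.3 m.

11.3 m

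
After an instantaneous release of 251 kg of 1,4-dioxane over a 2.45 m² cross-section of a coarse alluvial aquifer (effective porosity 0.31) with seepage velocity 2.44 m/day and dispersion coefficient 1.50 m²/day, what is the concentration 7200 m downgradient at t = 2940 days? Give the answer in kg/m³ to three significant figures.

1.35 kg/m³

For an instantaneous plane source, C(x,t) = M/(n_e·A·√(4πDt)) · exp(−(x−vt)²/(4Dt)), with n_e·A the pore (flow) area.
Plume center vt = 2.44 × 2940 = 7173.6 m, so the well at 7200 m is 26.4 m downgradient of the peak.
√(4πDt) = 235.4 m, giving peak height M/(n_e·A·√(4πDt)) = 251/(0.31 × 2.45 × 235.4) = 1.404 kg/m³.
(x−vt)²/(4Dt) = (26.4)²/(4 × 1.50 × 2940) = 0.03951; exp(−0.03951) = 0.9613.
C = 1.404 × 0.9613 = 1.35 kg/m³.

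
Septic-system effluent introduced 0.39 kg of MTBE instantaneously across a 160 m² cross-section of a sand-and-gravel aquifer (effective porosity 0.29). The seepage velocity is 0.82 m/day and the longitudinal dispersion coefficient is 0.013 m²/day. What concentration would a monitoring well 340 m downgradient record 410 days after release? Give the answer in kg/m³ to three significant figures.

0.000522 kg/m³

For an instantaneous plane source, C(x,t) = M/(n_e·A·√(4πDt)) · exp(−(x−vt)²/(4Dt)), with n_e·A the pore (flow) area.
Plume center vt = 0.82 × 410 = 336.2 m, so the well at 340 m is 3.8 m downgradient of the peak.
√(4πDt) = 8.184 m, giving peak height M/(n_e·A·√(4πDt)) = 0.39/(0.29 × 160 × 8.184) = 0.001027 kg/m³.
(x−vt)²/(4Dt) = (3.8)²/(4 × 0.013 × 410) = 0.6773; exp(−0.6773) = 0.5080.
C = 0.001027 × 0.5080 = 0.000522 kg/m³.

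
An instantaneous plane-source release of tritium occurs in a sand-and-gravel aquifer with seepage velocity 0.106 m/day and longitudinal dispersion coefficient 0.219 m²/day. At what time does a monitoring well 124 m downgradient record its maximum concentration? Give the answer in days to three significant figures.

For the 1D instantaneous-source solution, setting ∂C/∂t = 0 at fixed x gives v²t² + 2Dt − x² = 0, so t = (√(D² + v²x²) − D)/v².
√(D² + v²x²) = √(0.219² + 0.106² × 124²) = 13.15; v² = 0.011236.
t = (13.15 − 0.219)/0.011236 = 1150 days (vs. the pure-advection estimate x/v = 1170 d).

1150 days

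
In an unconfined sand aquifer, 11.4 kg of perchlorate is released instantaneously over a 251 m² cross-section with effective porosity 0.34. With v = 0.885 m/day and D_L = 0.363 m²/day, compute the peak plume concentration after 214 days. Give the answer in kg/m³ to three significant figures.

0.00428 kg/m³

The peak of an instantaneous 1D plume sits at x = vt; there the Gaussian factor is 1 and C_max = M/(n_e·A·√(4πDt)), where n_e·A is the pore area the mass is dissolved in.
√(4πDt) = √(4π × 0.363 × 214) = 31.24 m, so C_max = 11.4/(0.34 × 251 × 31.24) = 0.00428 kg/m³.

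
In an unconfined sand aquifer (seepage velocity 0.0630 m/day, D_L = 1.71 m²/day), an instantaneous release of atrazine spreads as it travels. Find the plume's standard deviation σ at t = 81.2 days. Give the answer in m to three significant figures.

16.7 m

Dispersive spreading gives a Gaussian with σ² = 2Dt; advection only shifts the center.
σ = √(2 × 1.71 × 81.2) = 16.7 m.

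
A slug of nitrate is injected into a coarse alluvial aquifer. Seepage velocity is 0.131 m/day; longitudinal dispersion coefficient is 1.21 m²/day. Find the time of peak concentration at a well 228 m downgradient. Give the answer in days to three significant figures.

For the 1D instantaneous-source solution, setting ∂C/∂t = 0 at fixed x gives v²t² + 2Dt − x² = 0, so t = (√(D² + v²x²) − D)/v².
√(D² + v²x²) = √(1.21² + 0.131² × 228²) = 29.89; v² = 0.017161.
t = (29.89 − 1.21)/0.017161 = 1670 days (vs. the pure-advection estimate x/v = 1740 d).

1670 days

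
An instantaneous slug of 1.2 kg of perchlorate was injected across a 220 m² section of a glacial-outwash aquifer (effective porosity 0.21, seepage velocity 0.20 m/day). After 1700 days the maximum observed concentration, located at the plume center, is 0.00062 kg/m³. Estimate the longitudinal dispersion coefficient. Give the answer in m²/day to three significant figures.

At the plume center C_max = M/(n_e·A·√(4πDt)), so D = M²/(4πt·(n_e·A·C_max)²).
n_e·A·C_max = 0.21 × 220 × 0.00062 = 0.02864 kg/m.
D = 1.2²/(4π × 1700 × 0.02864²) = 0.0822 m²/day.

0.0822 m²/day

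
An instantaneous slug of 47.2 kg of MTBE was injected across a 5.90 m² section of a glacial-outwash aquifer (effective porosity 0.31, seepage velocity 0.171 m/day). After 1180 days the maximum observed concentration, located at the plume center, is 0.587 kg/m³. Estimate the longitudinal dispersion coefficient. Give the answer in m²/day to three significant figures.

0.130 m²/day

At the plume center C_max = M/(n_e·A·√(4πDt)), so D = M²/(4πt·(n_e·A·C_max)²).
n_e·A·C_max = 0.31 × 5.90 × 0.587 = 1.074 kg/m.
D = 47.2²/(4π × 1180 × 1.074²) = 0.130 m²/day.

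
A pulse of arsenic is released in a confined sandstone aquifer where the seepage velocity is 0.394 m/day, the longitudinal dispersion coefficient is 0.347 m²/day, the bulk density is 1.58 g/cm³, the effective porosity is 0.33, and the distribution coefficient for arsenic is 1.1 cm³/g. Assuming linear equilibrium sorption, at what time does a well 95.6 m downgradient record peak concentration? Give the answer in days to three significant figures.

1510 days

Retardation factor R = 1 + ρ_b·K_d/n = 1 + 1.58 × 1.1/0.33 = 6.267.
Sorption retards both mechanisms: v_R = v/R = 0.06287 m/day, D_R = D/R = 0.05537 m²/day.
Peak time from v_R²t² + 2D_R t − x² = 0: t = (√(D_R² + v_R²x²) − D_R)/v_R².
√(D_R² + v_R²x²) = √(0.05537² + 0.06287² × 95.6²) = 6.011; v_R² = 0.003953.
t = (6.011 − 0.05537)/0.003953 = 1510 days.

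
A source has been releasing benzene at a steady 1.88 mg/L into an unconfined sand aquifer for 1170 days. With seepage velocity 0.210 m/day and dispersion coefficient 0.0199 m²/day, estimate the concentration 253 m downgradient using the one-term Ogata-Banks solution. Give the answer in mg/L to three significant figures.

0.268 mg/L

For a continuous step input, C/C₀ ≈ ½·erfc((x−vt)/(2√(Dt))).
vt = 0.210 × 1170 = 245.7 m and 2√(Dt) = 2√(0.0199 × 1170) = 9.650 m.
Argument (x−vt)/(2√(Dt)) = (253 − 245.7)/9.650 = 0.7565; ½·erfc(0.7565) = 0.1423.
C = 1.88 × 0.1423 = 0.268 mg/L.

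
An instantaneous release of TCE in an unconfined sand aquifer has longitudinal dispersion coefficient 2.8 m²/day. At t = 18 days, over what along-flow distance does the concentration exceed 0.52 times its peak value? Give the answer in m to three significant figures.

23.0 m

The plume is Gaussian with σ = √(2Dt) = √(2 × 2.8 × 18) = 10.04 m.
C/C_peak = exp(−Δx²/(2σ²)) = 0.52 ⇒ Δx = σ·√(−2 ln 0.52) = 10.04 × 1.144 = 11.49 m.
Width = 2Δx = 23.0 m.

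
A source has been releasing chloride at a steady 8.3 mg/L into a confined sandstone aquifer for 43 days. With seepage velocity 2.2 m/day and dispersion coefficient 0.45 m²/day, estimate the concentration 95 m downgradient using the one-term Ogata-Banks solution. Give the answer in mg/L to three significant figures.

3.94 mg/L

For a continuous step input, C/C₀ ≈ ½·erfc((x−vt)/(2√(Dt))).
vt = 2.2 × 43 = 94.6 m and 2√(Dt) = 2√(0.45 × 43) = 8.798 m.
Argument (x−vt)/(2√(Dt)) = (95 − 94.6)/8.798 = 0.04546; ½·erfc(0.04546) = 0.4744.
C = 8.3 × 0.4744 = 3.94 mg/L.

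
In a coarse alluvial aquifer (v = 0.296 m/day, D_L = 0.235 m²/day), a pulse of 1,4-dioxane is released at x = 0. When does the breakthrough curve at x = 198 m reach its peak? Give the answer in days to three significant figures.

666 days

For the 1D instantaneous-source solution, setting ∂C/∂t = 0 at fixed x gives v²t² + 2Dt − x² = 0, so t = (√(D² + v²x²) − D)/v².
√(D² + v²x²) = √(0.235² + 0.296² × 198²) = 58.61; v² = 0.087616.
t = (58.61 − 0.235)/0.087616 = 666 days (vs. the pure-advection estimate x/v = 669 d).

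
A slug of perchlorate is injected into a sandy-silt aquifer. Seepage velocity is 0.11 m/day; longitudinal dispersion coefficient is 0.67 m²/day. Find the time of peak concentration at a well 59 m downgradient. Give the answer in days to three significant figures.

484 days

For the 1D instantaneous-source solution, setting ∂C/∂t = 0 at fixed x gives v²t² + 2Dt − x² = 0, so t = (√(D² + v²x²) − D)/v².
√(D² + v²x²) = √(0.67² + 0.11² × 59²) = 6.524; v² = 0.0121.
t = (6.524 − 0.67)/0.0121 = 484 days (vs. the pure-advection estimate x/v = 536 d).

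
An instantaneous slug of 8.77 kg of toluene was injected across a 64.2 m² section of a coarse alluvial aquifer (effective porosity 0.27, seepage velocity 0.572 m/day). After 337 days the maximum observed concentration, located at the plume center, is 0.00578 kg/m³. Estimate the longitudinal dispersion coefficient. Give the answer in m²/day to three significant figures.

At the plume center C_max = M/(n_e·A·√(4πDt)), so D = M²/(4πt·(n_e·A·C_max)²).
n_e·A·C_max = 0.27 × 64.2 × 0.00578 = 0.1002 kg/m.
D = 8.77²/(4π × 337 × 0.1002²) = 1.81 m²/day.

1.81 m²/day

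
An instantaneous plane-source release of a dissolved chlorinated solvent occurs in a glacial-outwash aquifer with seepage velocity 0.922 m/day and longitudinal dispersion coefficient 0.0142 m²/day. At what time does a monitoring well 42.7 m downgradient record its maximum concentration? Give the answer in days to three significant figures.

For the 1D instantaneous-source solution, setting ∂C/∂t = 0 at fixed x gives v²t² + 2Dt − x² = 0, so t = (√(D² + v²x²) − D)/v².
√(D² + v²x²) = √(0.0142² + 0.922² × 42.7²) = 39.37; v² = 0.850084.
t = (39.37 − 0.0142)/0.850084 = 46.3 days (vs. the pure-advection estimate x/v = 46.3 d).

46.3 days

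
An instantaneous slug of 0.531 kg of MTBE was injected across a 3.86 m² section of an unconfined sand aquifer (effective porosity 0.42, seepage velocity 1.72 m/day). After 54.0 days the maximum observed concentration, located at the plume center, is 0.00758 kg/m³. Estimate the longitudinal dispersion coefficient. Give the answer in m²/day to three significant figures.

2.75 m²/day

At the plume center C_max = M/(n_e·A·√(4πDt)), so D = M²/(4πt·(n_e·A·C_max)²).
n_e·A·C_max = 0.42 × 3.86 × 0.00758 = 0.01229 kg/m.
D = 0.531²/(4π × 54.0 × 0.01229²) = 2.75 m²/day.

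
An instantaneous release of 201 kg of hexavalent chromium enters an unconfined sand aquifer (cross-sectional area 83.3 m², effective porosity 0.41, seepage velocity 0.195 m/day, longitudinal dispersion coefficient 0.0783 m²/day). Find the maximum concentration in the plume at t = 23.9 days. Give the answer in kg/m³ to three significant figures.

The peak of an instantaneous 1D plume sits at x = vt; there the Gaussian factor is 1 and C_max = M/(n_e·A·√(4πDt)), where n_e·A is the pore area the mass is dissolved in.
√(4πDt) = √(4π × 0.0783 × 23.9) = 4.849 m, so C_max = 201/(0.41 × 83.3 × 4.849) = 1.21 kg/m³.

1.21 kg/m³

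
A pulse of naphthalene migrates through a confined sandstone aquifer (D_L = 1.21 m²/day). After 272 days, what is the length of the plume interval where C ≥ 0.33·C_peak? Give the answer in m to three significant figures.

The plume is Gaussian with σ = √(2Dt) = √(2 × 1.21 × 272) = 25.66 m.
C/C_peak = exp(−Δx²/(2σ²)) = 0.33 ⇒ Δx = σ·√(−2 ln 0.33) = 25.66 × 1.489 = 38.21 m.
Width = 2Δx = 76.4 m.

76.4 m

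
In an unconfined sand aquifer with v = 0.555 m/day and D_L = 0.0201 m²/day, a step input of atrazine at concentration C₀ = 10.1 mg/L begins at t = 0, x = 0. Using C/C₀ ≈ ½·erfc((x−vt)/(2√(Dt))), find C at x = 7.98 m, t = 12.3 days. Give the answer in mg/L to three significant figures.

0.510 mg/L

For a continuous step input, C/C₀ ≈ ½·erfc((x−vt)/(2√(Dt))).
vt = 0.555 × 12.3 = 6.8265 m and 2√(Dt) = 2√(0.0201 × 12.3) = 0.9944 m.
Argument (x−vt)/(2√(Dt)) = (7.98 − 6.8265)/0.9944 = 1.160; ½·erfc(1.160) = 0.05045.
C = 10.1 × 0.05045 = 0.510 mg/L.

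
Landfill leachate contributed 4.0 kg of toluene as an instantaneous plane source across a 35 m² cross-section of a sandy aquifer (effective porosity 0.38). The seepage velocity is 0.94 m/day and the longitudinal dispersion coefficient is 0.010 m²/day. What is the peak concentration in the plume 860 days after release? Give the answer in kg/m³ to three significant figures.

The peak of an instantaneous 1D plume sits at x = vt; there the Gaussian factor is 1 and C_max = M/(n_e·A·√(4πDt)), where n_e·A is the pore area the mass is dissolved in.
√(4πDt) = √(4π × 0.010 × 860) = 10.40 m, so C_max = 4.0/(0.38 × 35 × 10.40) = 0.0289 kg/m³.

0.0289 kg/m³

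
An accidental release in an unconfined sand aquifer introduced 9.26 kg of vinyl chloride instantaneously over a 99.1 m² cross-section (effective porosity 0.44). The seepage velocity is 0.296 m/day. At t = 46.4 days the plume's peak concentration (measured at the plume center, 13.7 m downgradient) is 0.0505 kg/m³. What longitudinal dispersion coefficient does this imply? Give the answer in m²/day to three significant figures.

At the plume center C_max = M/(n_e·A·√(4πDt)), so D = M²/(4πt·(n_e·A·C_max)²).
n_e·A·C_max = 0.44 × 99.1 × 0.0505 = 2.202 kg/m.
D = 9.26²/(4π × 46.4 × 2.202²) = 0.0303 m²/day.

0.0303 m²/day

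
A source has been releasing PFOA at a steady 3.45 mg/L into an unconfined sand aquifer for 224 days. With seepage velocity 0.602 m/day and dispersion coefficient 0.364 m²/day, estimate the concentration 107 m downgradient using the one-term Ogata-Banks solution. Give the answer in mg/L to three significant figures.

3.40 mg/L

For a continuous step input, C/C₀ ≈ ½·erfc((x−vt)/(2√(Dt))).
vt = 0.602 × 224 = 134.848 m and 2√(Dt) = 2√(0.364 × 224) = 18.06 m.
Argument (x−vt)/(2√(Dt)) = (107 − 134.848)/18.06 = -1.542; ½·erfc(-1.542) = 0.9854.
C = 3.45 × 0.9854 = 3.40 mg/L.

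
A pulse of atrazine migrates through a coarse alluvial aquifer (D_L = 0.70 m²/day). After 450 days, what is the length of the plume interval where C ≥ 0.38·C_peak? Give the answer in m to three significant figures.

69.8 m

The plume is Gaussian with σ = √(2Dt) = √(2 × 0.70 × 450) = 25.10 m.
C/C_peak = exp(−Δx²/(2σ²)) = 0.38 ⇒ Δx = σ·√(−2 ln 0.38) = 25.10 × 1.391 = 34.91 m.
Width = 2Δx = 69.8 m.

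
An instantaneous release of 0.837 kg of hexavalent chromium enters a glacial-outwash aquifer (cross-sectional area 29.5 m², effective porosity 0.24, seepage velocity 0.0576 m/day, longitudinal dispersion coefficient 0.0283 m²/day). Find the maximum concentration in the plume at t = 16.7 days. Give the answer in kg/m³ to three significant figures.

0.0485 kg/m³

The peak of an instantaneous 1D plume sits at x = vt; there the Gaussian factor is 1 and C_max = M/(n_e·A·√(4πDt)), where n_e·A is the pore area the mass is dissolved in.
√(4πDt) = √(4π × 0.0283 × 16.7) = 2.437 m, so C_max = 0.837/(0.24 × 29.5 × 2.437) = 0.0485 kg/m³.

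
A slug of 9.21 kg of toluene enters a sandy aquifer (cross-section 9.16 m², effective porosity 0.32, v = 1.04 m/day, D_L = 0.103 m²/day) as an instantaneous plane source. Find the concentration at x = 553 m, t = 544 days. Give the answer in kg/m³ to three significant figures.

0.0573 kg/m³

For an instantaneous plane source, C(x,t) = M/(n_e·A·√(4πDt)) · exp(−(x−vt)²/(4Dt)), with n_e·A the pore (flow) area.
Plume center vt = 1.04 × 544 = 565.76 m, so the well at 553 m is 12.76 m upgradient of the peak.
√(4πDt) = 26.54 m, giving peak height M/(n_e·A·√(4πDt)) = 9.21/(0.32 × 9.16 × 26.54) = 0.1184 kg/m³.
(x−vt)²/(4Dt) = (-12.76)²/(4 × 0.103 × 544) = 0.7264; exp(−0.7264) = 0.4836.
C = 0.1184 × 0.4836 = 0.0573 kg/m³.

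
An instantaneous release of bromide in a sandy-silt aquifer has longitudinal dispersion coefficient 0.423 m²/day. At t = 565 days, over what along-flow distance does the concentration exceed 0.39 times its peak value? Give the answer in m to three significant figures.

The plume is Gaussian with σ = √(2Dt) = √(2 × 0.423 × 565) = 21.86 m.
C/C_peak = exp(−Δx²/(2σ²)) = 0.39 ⇒ Δx = σ·√(−2 ln 0.39) = 21.86 × 1.372 = 29.99 m.
Width = 2Δx = 60.0 m.

60.0 m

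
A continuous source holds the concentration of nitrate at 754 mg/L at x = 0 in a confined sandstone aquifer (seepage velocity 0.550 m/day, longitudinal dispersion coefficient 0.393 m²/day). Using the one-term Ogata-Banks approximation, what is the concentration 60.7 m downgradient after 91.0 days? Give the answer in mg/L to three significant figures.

For a continuous step input, C/C₀ ≈ ½·erfc((x−vt)/(2√(Dt))).
vt = 0.550 × 91.0 = 50.05 m and 2√(Dt) = 2√(0.393 × 91.0) = 11.96 m.
Argument (x−vt)/(2√(Dt)) = (60.7 − 50.05)/11.96 = 0.8905; ½·erfc(0.8905) = 0.1040.
C = 754 × 0.1040 = 78.4 mg/L.

78.4 mg/L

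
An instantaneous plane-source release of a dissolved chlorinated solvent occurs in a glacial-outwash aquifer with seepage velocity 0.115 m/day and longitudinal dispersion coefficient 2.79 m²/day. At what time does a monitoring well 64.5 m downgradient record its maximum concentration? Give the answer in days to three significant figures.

For the 1D instantaneous-source solution, setting ∂C/∂t = 0 at fixed x gives v²t² + 2Dt − x² = 0, so t = (√(D² + v²x²) − D)/v².
√(D² + v²x²) = √(2.79² + 0.115² × 64.5²) = 7.925; v² = 0.013225.
t = (7.925 − 2.79)/0.013225 = 388 days (vs. the pure-advection estimate x/v = 561 d).

388 days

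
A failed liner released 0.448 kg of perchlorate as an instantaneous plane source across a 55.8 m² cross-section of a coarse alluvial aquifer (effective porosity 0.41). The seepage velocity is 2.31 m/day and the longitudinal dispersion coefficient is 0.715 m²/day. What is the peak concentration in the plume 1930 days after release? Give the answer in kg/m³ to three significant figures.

The peak of an instantaneous 1D plume sits at x = vt; there the Gaussian factor is 1 and C_max = M/(n_e·A·√(4πDt)), where n_e·A is the pore area the mass is dissolved in.
√(4πDt) = √(4π × 0.715 × 1930) = 131.7 m, so C_max = 0.448/(0.41 × 55.8 × 131.7) = 0.000149 kg/m³.

0.000149 kg/m³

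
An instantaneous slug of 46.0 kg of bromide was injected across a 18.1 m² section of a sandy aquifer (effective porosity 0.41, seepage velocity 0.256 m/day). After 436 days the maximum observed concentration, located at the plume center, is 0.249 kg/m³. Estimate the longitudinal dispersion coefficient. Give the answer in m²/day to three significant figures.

0.113 m²/day

At the plume center C_max = M/(n_e·A·√(4πDt)), so D = M²/(4πt·(n_e·A·C_max)²).
n_e·A·C_max = 0.41 × 18.1 × 0.249 = 1.848 kg/m.
D = 46.0²/(4π × 436 × 1.848²) = 0.113 m²/day.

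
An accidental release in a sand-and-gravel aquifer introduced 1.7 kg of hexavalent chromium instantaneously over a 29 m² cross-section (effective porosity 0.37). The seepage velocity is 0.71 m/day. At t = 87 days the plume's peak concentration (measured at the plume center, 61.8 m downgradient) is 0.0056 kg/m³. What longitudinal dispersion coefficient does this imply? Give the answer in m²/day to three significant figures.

At the plume center C_max = M/(n_e·A·√(4πDt)), so D = M²/(4πt·(n_e·A·C_max)²).
n_e·A·C_max = 0.37 × 29 × 0.0056 = 0.06009 kg/m.
D = 1.7²/(4π × 87 × 0.06009²) = 0.732 m²/day.

0.732 m²/day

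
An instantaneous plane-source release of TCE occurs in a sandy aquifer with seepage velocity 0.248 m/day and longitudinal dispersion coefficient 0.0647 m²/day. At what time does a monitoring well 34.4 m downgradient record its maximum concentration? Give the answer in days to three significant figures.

138 days

For the 1D instantaneous-source solution, setting ∂C/∂t = 0 at fixed x gives v²t² + 2Dt − x² = 0, so t = (√(D² + v²x²) − D)/v².
√(D² + v²x²) = √(0.0647² + 0.248² × 34.4²) = 8.531; v² = 0.061504.
t = (8.531 − 0.0647)/0.061504 = 138 days (vs. the pure-advection estimate x/v = 139 d).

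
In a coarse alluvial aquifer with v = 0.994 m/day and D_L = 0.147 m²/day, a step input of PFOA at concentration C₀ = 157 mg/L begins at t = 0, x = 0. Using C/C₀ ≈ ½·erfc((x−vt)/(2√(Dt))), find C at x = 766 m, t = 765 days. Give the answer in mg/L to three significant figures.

For a continuous step input, C/C₀ ≈ ½·erfc((x−vt)/(2√(Dt))).
vt = 0.994 × 765 = 760.41 m and 2√(Dt) = 2√(0.147 × 765) = 21.21 m.
Argument (x−vt)/(2√(Dt)) = (766 − 760.41)/21.21 = 0.2636; ½·erfc(0.2636) = 0.3547.
C = 157 × 0.3547 = 55.7 mg/L.

55.7 mg/L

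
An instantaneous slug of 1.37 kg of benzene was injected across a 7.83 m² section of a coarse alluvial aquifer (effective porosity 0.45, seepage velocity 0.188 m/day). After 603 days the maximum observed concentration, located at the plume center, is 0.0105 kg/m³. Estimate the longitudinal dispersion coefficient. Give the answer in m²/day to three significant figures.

At the plume center C_max = M/(n_e·A·√(4πDt)), so D = M²/(4πt·(n_e·A·C_max)²).
n_e·A·C_max = 0.45 × 7.83 × 0.0105 = 0.03700 kg/m.
D = 1.37²/(4π × 603 × 0.03700²) = 0.181 m²/day.

0.181 m²/day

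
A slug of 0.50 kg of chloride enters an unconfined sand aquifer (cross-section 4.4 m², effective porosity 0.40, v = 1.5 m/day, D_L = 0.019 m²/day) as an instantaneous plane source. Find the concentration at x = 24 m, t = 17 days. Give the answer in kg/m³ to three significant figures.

0.0247 kg/m³

For an instantaneous plane source, C(x,t) = M/(n_e·A·√(4πDt)) · exp(−(x−vt)²/(4Dt)), with n_e·A the pore (flow) area.
Plume center vt = 1.5 × 17 = 25.5 m, so the well at 24 m is 1.5 m upgradient of the peak.
√(4πDt) = 2.015 m, giving peak height M/(n_e·A·√(4πDt)) = 0.50/(0.40 × 4.4 × 2.015) = 0.1410 kg/m³.
(x−vt)²/(4Dt) = (-1.5)²/(4 × 0.019 × 17) = 1.741; exp(−1.741) = 0.1753.
C = 0.1410 × 0.1753 = 0.0247 kg/m³.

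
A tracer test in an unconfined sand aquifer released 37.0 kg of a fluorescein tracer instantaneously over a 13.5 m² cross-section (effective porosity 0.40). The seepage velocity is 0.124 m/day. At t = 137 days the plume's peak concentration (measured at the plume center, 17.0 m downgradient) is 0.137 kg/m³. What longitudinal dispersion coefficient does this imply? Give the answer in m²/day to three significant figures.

1.45 m²/day

At the plume center C_max = M/(n_e·A·√(4πDt)), so D = M²/(4πt·(n_e·A·C_max)²).
n_e·A·C_max = 0.40 × 13.5 × 0.137 = 0.7398 kg/m.
D = 37.0²/(4π × 137 × 0.7398²) = 1.45 m²/day.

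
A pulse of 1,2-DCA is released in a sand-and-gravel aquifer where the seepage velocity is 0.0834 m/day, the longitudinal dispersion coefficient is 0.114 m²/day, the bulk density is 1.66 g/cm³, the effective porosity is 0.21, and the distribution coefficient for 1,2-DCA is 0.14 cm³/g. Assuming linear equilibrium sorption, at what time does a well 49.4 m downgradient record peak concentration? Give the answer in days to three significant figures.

1210 days

Retardation factor R = 1 + ρ_b·K_d/n = 1 + 1.66 × 0.14/0.21 = 2.107.
Sorption retards both mechanisms: v_R = v/R = 0.03958 m/day, D_R = D/R = 0.05411 m²/day.
Peak time from v_R²t² + 2D_R t − x² = 0: t = (√(D_R² + v_R²x²) − D_R)/v_R².
√(D_R² + v_R²x²) = √(0.05411² + 0.03958² × 49.4²) = 1.956; v_R² = 0.001567.
t = (1.956 − 0.05411)/0.001567 = 1210 days.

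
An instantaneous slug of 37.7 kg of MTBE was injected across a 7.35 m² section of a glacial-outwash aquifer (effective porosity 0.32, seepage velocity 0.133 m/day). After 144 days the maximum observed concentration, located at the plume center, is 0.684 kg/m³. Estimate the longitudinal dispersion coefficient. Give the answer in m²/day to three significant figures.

0.303 m²/day

At the plume center C_max = M/(n_e·A·√(4πDt)), so D = M²/(4πt·(n_e·A·C_max)²).
n_e·A·C_max = 0.32 × 7.35 × 0.684 = 1.609 kg/m.
D = 37.7²/(4π × 144 × 1.609²) = 0.303 m²/day.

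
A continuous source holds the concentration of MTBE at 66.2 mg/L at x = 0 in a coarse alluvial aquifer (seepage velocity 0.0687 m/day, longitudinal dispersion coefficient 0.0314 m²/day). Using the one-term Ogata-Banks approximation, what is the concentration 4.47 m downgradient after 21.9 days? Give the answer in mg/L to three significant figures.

0.379 mg/L

For a continuous step input, C/C₀ ≈ ½·erfc((x−vt)/(2√(Dt))).
vt = 0.0687 × 21.9 = 1.50453 m and 2√(Dt) = 2√(0.0314 × 21.9) = 1.659 m.
Argument (x−vt)/(2√(Dt)) = (4.47 − 1.50453)/1.659 = 1.788; ½·erfc(1.788) = 0.005726.
C = 66.2 × 0.005726 = 0.379 mg/L.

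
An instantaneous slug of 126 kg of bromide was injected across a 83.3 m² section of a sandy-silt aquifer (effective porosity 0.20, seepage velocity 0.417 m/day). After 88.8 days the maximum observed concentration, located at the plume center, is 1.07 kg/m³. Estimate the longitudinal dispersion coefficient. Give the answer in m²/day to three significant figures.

At the plume center C_max = M/(n_e·A·√(4πDt)), so D = M²/(4πt·(n_e·A·C_max)²).
n_e·A·C_max = 0.20 × 83.3 × 1.07 = 17.83 kg/m.
D = 126²/(4π × 88.8 × 17.83²) = 0.0448 m²/day.

0.0448 m²/day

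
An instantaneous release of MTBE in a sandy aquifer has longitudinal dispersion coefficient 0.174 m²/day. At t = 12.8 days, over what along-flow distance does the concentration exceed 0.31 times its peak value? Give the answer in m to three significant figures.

The plume is Gaussian with σ = √(2Dt) = √(2 × 0.174 × 12.8) = 2.111 m.
C/C_peak = exp(−Δx²/(2σ²)) = 0.31 ⇒ Δx = σ·√(−2 ln 0.31) = 2.111 × 1.530 = 3.230 m.
Width = 2Δx = 6.46 m.

6.46 m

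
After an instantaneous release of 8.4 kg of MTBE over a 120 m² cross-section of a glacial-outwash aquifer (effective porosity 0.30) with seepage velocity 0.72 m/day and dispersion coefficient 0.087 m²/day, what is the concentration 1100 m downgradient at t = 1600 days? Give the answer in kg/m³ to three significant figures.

4.34e-05 kg/m³

For an instantaneous plane source, C(x,t) = M/(n_e·A·√(4πDt)) · exp(−(x−vt)²/(4Dt)), with n_e·A the pore (flow) area.
Plume center vt = 0.72 × 1600 = 1152 m, so the well at 1100 m is 52 m upgradient of the peak.
√(4πDt) = 41.82 m, giving peak height M/(n_e·A·√(4πDt)) = 8.4/(0.30 × 120 × 41.82) = 0.005579 kg/m³.
(x−vt)²/(4Dt) = (-52)²/(4 × 0.087 × 1600) = 4.856; exp(−4.856) = 0.007782.
C = 0.005579 × 0.007782 = 4.34e-05 kg/m³.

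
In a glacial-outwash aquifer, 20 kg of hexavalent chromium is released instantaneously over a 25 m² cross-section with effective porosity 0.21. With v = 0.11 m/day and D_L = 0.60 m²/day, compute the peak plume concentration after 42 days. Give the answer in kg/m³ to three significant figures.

0.214 kg/m³

The peak of an instantaneous 1D plume sits at x = vt; there the Gaussian factor is 1 and C_max = M/(n_e·A·√(4πDt)), where n_e·A is the pore area the mass is dissolved in.
√(4πDt) = √(4π × 0.60 × 42) = 17.80 m, so C_max = 20/(0.21 × 25 × 17.80) = 0.214 kg/m³.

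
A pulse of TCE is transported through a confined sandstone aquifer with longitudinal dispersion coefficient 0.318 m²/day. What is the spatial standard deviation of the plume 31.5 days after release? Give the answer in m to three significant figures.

Dispersive spreading gives a Gaussian with σ² = 2Dt; advection only shifts the center.
σ = √(2 × 0.318 × 31.5) = 4.48 m.

4.48 m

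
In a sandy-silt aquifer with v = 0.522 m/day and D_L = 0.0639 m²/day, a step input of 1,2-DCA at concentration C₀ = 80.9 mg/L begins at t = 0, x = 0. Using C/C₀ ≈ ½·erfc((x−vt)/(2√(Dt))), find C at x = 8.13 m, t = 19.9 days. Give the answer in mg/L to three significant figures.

74.6 mg/L

For a continuous step input, C/C₀ ≈ ½·erfc((x−vt)/(2√(Dt))).
vt = 0.522 × 19.9 = 10.3878 m and 2√(Dt) = 2√(0.0639 × 19.9) = 2.255 m.
Argument (x−vt)/(2√(Dt)) = (8.13 − 10.3878)/2.255 = -1.001; ½·erfc(-1.001) = 0.9216.
C = 80.9 × 0.9216 = 74.6 mg/L.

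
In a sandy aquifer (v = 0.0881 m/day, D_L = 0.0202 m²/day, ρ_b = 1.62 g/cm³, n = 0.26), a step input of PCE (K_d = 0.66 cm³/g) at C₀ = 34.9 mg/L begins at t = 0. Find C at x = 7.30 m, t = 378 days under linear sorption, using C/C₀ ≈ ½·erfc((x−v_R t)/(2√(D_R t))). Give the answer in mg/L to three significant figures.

11.3 mg/L

Retardation factor R = 1 + ρ_b·K_d/n = 1 + 1.62 × 0.66/0.26 = 5.112.
Sorption retards both mechanisms: v_R = v/R = 0.01723 m/day, D_R = D/R = 0.003951 m²/day.
v_R·t = 0.01723 × 378 = 6.51294 m; 2√(D_R t) = 2.444 m; argument = (7.30 − 6.51294)/2.444 = 0.3220.
C = C₀ × ½·erfc(0.3220) = 34.9 × 0.3244 = 11.3 mg/L.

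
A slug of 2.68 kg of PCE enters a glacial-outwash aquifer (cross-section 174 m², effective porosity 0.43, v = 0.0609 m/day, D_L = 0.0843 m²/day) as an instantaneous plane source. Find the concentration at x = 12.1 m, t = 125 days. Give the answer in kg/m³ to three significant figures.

For an instantaneous plane source, C(x,t) = M/(n_e·A·√(4πDt)) · exp(−(x−vt)²/(4Dt)), with n_e·A the pore (flow) area.
Plume center vt = 0.0609 × 125 = 7.6125 m, so the well at 12.1 m is 4.4875 m downgradient of the peak.
√(4πDt) = 11.51 m, giving peak height M/(n_e·A·√(4πDt)) = 2.68/(0.43 × 174 × 11.51) = 0.003112 kg/m³.
(x−vt)²/(4Dt) = (4.4875)²/(4 × 0.0843 × 125) = 0.4778; exp(−0.4778) = 0.6201.
C = 0.003112 × 0.6201 = 0.00193 kg/m³.

0.00193 kg/m³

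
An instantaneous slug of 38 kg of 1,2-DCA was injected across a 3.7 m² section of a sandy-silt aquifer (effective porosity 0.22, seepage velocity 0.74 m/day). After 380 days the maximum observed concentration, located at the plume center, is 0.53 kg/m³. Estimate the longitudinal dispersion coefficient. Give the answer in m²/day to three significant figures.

At the plume center C_max = M/(n_e·A·√(4πDt)), so D = M²/(4πt·(n_e·A·C_max)²).
n_e·A·C_max = 0.22 × 3.7 × 0.53 = 0.4314 kg/m.
D = 38²/(4π × 380 × 0.4314²) = 1.62 m²/day.

1.62 m²/day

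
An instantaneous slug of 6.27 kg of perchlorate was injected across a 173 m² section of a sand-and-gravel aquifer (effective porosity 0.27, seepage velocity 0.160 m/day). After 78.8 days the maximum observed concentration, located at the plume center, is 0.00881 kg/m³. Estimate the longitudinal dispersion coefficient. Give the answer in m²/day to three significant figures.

0.234 m²/day

At the plume center C_max = M/(n_e·A·√(4πDt)), so D = M²/(4πt·(n_e·A·C_max)²).
n_e·A·C_max = 0.27 × 173 × 0.00881 = 0.4115 kg/m.
D = 6.27²/(4π × 78.8 × 0.4115²) = 0.234 m²/day.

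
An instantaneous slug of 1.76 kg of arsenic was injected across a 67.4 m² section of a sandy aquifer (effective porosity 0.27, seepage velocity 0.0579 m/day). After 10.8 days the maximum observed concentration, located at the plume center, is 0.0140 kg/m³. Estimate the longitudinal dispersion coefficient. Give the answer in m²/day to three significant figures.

0.352 m²/day

At the plume center C_max = M/(n_e·A·√(4πDt)), so D = M²/(4πt·(n_e·A·C_max)²).
n_e·A·C_max = 0.27 × 67.4 × 0.0140 = 0.2548 kg/m.
D = 1.76²/(4π × 10.8 × 0.2548²) = 0.352 m²/day.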